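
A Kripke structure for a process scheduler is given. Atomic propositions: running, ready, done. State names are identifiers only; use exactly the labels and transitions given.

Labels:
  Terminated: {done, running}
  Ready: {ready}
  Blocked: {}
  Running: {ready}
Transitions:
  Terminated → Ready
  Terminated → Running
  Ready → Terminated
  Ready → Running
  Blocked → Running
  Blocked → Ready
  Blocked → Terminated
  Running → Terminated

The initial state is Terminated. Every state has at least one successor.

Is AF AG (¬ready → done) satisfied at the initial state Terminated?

States satisfying AG (¬ready → done): {Terminated, Ready, Running}.
States satisfying AF AG (¬ready → done): {Terminated, Ready, Blocked, Running}.
Terminated ∈ Sat(AF AG (¬ready → done)).

Holds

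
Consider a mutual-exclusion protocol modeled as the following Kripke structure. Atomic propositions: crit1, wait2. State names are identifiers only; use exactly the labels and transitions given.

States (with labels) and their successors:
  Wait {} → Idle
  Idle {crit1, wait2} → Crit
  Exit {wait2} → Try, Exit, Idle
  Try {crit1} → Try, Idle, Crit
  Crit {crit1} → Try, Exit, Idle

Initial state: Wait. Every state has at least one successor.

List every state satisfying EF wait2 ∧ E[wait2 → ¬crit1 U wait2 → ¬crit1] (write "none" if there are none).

States satisfying wait2: {Idle, Exit}.
States satisfying EF wait2: {Wait, Idle, Exit, Try, Crit}.
States satisfying wait2 → ¬crit1: {Wait, Exit, Try, Crit}.
States satisfying E[wait2 → ¬crit1 U wait2 → ¬crit1]: {Wait, Exit, Try, Crit}.
States satisfying EF wait2 ∧ E[wait2 → ¬crit1 U wait2 → ¬crit1]: {Wait, Exit, Try, Crit}.

{Wait, Exit, Try, Crit}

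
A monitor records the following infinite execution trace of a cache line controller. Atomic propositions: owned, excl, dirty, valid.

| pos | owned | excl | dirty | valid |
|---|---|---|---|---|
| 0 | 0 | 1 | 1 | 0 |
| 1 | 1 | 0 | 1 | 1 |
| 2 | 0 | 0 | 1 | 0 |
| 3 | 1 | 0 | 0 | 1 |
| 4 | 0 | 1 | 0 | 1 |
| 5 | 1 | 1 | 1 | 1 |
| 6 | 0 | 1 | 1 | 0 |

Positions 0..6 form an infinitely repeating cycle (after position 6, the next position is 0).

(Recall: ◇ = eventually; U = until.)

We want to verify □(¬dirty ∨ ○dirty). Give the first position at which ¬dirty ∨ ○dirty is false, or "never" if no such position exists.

2

Check ¬dirty ∨ ○dirty at each position in order: 0 ✓, 1 ✓.
At position 2 the labels are {dirty} and the next position 3 has {owned, valid}, so ¬dirty ∨ ○dirty is false there. This is the first violation.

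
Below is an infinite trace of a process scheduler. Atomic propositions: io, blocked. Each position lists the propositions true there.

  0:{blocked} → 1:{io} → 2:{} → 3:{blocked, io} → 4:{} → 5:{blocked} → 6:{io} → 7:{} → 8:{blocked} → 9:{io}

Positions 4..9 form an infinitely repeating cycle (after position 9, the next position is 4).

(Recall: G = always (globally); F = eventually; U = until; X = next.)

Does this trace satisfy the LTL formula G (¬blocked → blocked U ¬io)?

¬blocked → blocked U ¬io must hold at every position from 0 onward. It fails at position 1, so G (¬blocked → blocked U ¬io) is false.
Positions where ¬blocked holds: 1, 2, 4, 6, 7, 9.
Check blocked U ¬io at each: 1→fails, 2→ok, 4→ok, 6→fails, 7→ok, 9→fails.

Violated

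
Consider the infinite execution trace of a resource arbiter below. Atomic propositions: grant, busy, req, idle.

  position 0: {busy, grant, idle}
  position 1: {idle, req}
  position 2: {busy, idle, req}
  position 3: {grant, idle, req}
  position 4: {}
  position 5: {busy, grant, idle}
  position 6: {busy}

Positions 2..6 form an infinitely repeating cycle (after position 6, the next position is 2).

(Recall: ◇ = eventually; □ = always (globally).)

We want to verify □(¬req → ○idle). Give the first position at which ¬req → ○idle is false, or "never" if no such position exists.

5

Check ¬req → ○idle at each position in order: 0 ✓, 1 ✓, 2 ✓, 3 ✓, 4 ✓.
At position 5 the labels are {busy, grant, idle} and the next position 6 has {busy}, so ¬req → ○idle is false there. This is the first violation.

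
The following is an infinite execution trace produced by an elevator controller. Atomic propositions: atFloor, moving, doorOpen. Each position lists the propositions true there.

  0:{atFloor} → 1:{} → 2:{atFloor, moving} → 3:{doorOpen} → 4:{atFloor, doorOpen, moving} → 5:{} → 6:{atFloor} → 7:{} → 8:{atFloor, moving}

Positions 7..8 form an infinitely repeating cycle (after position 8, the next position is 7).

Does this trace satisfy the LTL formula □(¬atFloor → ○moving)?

¬atFloor → ○moving must hold at every position from 0 onward. It fails at position 5, so □(¬atFloor → ○moving) is false.
Positions where ¬atFloor holds: 1, 3, 5, 7.
Check ○moving at each: 1→ok, 3→ok, 5→fails, 7→ok.

Violated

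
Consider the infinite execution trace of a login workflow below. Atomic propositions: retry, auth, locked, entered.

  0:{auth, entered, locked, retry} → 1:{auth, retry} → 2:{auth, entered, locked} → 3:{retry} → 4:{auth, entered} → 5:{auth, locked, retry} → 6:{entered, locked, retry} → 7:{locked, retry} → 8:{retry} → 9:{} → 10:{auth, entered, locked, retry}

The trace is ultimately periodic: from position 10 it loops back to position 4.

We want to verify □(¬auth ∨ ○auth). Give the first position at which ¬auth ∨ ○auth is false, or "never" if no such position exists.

2

Check ¬auth ∨ ○auth at each position in order: 0 ✓, 1 ✓.
At position 2 the labels are {auth, entered, locked} and the next position 3 has {retry}, so ¬auth ∨ ○auth is false there. This is the first violation.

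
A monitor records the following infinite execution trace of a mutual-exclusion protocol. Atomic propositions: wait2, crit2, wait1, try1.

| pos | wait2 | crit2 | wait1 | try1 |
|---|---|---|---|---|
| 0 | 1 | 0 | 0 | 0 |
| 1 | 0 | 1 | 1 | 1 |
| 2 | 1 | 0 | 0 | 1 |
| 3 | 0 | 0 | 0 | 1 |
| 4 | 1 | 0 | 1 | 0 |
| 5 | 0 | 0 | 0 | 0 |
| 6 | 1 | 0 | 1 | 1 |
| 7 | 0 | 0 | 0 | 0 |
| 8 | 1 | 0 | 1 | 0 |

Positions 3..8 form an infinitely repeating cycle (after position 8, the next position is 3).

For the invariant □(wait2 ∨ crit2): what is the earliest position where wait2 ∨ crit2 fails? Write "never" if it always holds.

3

Check wait2 ∨ crit2 at each position in order: 0 ✓, 1 ✓, 2 ✓.
At position 3 the labels are {try1}, so wait2 ∨ crit2 is false there. This is the first violation.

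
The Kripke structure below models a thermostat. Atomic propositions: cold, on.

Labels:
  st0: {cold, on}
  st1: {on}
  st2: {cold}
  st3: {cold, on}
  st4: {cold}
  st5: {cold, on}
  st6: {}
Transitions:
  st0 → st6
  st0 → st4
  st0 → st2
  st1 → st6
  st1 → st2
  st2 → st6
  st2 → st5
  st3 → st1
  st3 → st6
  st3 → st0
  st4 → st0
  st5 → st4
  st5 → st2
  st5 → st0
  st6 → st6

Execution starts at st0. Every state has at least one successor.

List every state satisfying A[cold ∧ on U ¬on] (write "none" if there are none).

States satisfying cold ∧ on: {st0, st3, st5}.
States satisfying ¬on: {st2, st4, st6}.
States satisfying A[cold ∧ on U ¬on]: {st0, st2, st4, st5, st6}.

{st0, st2, st4, st5, st6}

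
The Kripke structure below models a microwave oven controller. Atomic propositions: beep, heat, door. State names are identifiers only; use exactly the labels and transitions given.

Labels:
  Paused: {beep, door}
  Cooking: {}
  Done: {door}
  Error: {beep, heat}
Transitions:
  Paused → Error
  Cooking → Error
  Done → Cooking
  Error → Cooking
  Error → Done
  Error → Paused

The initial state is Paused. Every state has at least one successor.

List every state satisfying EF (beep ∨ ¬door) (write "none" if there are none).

{Paused, Cooking, Done, Error}

States satisfying beep ∨ ¬door: {Paused, Cooking, Error}.
States satisfying EF (beep ∨ ¬door): {Paused, Cooking, Done, Error}.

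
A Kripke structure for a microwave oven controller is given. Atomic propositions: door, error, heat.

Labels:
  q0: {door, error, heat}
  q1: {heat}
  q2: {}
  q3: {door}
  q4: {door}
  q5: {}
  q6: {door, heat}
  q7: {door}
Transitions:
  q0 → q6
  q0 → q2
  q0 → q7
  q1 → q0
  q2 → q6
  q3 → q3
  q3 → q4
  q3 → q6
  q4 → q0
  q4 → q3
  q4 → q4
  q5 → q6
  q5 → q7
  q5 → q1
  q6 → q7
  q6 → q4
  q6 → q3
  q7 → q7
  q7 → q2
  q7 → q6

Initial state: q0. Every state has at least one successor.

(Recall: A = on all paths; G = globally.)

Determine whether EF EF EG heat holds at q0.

No

States satisfying EF EG heat: ∅.
States satisfying EF EF EG heat: ∅.
No suitable path/successor from q0 witnesses the formula.
q0 ∉ Sat(EF EF EG heat).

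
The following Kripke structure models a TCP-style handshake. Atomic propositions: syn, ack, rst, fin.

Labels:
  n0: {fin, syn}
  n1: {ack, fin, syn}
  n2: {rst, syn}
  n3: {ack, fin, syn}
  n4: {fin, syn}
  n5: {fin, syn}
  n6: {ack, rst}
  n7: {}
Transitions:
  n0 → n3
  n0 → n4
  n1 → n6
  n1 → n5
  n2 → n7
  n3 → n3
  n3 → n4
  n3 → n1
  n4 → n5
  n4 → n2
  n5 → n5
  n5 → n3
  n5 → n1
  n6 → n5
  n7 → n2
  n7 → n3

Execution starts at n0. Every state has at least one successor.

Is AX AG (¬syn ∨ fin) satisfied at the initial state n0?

States satisfying AG (¬syn ∨ fin): ∅.
States satisfying AX AG (¬syn ∨ fin): ∅.
n0 ∉ Sat(AX AG (¬syn ∨ fin)).

No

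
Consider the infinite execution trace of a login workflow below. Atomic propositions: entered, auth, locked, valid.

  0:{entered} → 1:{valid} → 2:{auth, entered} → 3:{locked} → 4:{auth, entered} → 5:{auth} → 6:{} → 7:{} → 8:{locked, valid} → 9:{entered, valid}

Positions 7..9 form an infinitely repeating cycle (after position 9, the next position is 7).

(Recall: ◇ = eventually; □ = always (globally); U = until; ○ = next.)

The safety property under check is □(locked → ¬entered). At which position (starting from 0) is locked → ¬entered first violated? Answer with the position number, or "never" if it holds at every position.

locked → ¬entered holds at every position 0..9, and those are all the positions the trace ever visits, so the invariant □(locked → ¬entered) is never violated.

never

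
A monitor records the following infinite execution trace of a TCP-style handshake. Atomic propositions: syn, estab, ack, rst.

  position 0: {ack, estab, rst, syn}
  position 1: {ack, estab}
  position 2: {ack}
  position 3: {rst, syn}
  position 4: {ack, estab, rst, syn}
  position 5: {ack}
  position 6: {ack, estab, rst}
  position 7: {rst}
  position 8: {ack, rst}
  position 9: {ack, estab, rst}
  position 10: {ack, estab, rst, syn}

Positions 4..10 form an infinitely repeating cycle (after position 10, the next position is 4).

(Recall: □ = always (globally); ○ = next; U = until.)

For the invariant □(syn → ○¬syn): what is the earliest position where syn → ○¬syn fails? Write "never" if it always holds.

3

Check syn → ○¬syn at each position in order: 0 ✓, 1 ✓, 2 ✓.
At position 3 the labels are {rst, syn} and the next position 4 has {ack, estab, rst, syn}, so syn → ○¬syn is false there. This is the first violation.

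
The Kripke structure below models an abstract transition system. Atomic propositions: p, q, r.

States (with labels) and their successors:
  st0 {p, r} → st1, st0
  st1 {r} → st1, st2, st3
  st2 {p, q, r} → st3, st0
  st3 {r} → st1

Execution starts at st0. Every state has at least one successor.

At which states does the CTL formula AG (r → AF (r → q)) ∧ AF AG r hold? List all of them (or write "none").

none

States satisfying r → AF (r → q): {st2}.
States satisfying AG (r → AF (r → q)): ∅.
States satisfying AG r: {st0, st1, st2, st3}.
States satisfying AF AG r: {st0, st1, st2, st3}.
States satisfying AG (r → AF (r → q)) ∧ AF AG r: ∅.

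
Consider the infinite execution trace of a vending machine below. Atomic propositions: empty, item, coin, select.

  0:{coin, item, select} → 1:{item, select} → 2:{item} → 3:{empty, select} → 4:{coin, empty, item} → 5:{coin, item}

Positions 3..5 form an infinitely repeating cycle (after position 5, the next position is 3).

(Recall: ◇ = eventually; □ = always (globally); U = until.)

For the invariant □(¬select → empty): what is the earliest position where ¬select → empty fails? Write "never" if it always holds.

2

Check ¬select → empty at each position in order: 0 ✓, 1 ✓.
At position 2 the labels are {item}, so ¬select → empty is false there. This is the first violation.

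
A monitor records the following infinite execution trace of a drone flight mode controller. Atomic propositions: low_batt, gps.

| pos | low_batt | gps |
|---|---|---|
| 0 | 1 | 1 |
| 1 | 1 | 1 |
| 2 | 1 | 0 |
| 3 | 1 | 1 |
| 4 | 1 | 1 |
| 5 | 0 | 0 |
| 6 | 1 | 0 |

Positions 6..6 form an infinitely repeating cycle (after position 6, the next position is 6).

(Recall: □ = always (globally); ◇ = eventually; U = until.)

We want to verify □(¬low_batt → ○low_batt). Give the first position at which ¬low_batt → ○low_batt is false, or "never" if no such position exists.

never

¬low_batt → ○low_batt holds at every position 0..6, and those are all the positions the trace ever visits, so the invariant □(¬low_batt → ○low_batt) is never violated.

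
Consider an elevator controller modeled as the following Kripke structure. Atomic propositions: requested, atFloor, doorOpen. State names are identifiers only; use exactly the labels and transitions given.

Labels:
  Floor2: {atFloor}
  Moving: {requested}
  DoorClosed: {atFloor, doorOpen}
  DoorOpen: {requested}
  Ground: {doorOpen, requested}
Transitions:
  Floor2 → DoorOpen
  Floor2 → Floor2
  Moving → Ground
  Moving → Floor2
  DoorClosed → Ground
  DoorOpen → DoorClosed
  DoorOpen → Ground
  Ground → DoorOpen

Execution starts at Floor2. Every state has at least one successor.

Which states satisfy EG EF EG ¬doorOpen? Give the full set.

States satisfying EF EG ¬doorOpen: {Floor2, Moving}.
States satisfying EG EF EG ¬doorOpen: {Floor2, Moving}.

{Floor2, Moving}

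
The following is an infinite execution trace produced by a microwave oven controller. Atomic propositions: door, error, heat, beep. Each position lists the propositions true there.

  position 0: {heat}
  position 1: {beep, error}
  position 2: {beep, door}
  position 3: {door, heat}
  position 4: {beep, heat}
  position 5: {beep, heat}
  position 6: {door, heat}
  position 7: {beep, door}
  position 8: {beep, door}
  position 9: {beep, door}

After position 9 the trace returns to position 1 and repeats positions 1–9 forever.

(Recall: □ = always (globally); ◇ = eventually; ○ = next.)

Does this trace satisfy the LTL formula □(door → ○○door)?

Violated

door → ○○door must hold at every position from 0 onward. It fails at position 2, so □(door → ○○door) is false.
Positions where door holds: 2, 3, 6, 7, 8, 9.
Check ○○door at each: 2→fails, 3→fails, 6→ok, 7→ok, 8→fails, 9→ok.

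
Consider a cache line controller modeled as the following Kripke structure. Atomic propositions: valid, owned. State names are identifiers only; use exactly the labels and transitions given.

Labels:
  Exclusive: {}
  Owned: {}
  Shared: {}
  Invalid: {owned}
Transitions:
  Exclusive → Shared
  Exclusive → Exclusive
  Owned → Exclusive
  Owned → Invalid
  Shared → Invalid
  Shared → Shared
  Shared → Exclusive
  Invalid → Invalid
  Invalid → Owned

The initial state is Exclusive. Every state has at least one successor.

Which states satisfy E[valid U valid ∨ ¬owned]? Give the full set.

States satisfying valid: ∅.
States satisfying valid ∨ ¬owned: {Exclusive, Owned, Shared}.
States satisfying E[valid U valid ∨ ¬owned]: {Exclusive, Owned, Shared}.

{Exclusive, Owned, Shared}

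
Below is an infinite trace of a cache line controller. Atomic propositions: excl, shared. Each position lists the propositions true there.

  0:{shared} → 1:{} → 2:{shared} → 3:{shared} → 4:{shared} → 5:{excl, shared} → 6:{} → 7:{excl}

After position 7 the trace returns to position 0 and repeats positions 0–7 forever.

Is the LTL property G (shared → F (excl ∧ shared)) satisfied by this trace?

shared → F (excl ∧ shared) holds at every position 0..7, and those are all positions ever visited, so G (shared → F (excl ∧ shared)) holds.
Positions where shared holds: 0, 2, 3, 4, 5.
Check F (excl ∧ shared) at each: 0→ok, 2→ok, 3→ok, 4→ok, 5→ok.

Holds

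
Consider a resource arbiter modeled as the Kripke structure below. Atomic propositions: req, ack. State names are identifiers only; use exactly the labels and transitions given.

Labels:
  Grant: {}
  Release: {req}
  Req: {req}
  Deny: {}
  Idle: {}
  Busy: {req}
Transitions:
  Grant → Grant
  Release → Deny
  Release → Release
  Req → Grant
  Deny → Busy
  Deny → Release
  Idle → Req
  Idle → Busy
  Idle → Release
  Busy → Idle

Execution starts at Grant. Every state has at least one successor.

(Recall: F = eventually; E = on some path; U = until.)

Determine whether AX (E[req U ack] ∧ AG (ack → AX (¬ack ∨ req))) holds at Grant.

States satisfying E[req U ack] ∧ AG (ack → AX (¬ack ∨ req)): ∅.
States satisfying AX (E[req U ack] ∧ AG (ack → AX (¬ack ∨ req))): ∅.
Grant ∉ Sat(AX (E[req U ack] ∧ AG (ack → AX (¬ack ∨ req)))).

Does not hold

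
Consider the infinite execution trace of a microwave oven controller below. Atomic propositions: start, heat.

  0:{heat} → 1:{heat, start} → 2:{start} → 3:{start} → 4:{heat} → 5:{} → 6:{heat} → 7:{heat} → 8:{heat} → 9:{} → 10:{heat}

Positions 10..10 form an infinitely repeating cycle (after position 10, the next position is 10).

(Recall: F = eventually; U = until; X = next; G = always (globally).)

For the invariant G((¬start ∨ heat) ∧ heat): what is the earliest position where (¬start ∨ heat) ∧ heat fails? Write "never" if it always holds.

Check (¬start ∨ heat) ∧ heat at each position in order: 0 ✓, 1 ✓.
At position 2 the labels are {start}, so (¬start ∨ heat) ∧ heat is false there. This is the first violation.

2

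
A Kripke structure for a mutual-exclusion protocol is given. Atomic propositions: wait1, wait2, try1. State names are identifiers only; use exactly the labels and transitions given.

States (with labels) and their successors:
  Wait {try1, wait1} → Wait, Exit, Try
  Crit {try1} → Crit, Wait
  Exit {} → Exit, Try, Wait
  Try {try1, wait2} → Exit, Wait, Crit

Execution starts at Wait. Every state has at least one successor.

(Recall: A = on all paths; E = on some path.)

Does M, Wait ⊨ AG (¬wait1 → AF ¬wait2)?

Yes

States satisfying ¬wait1 → AF ¬wait2: {Wait, Crit, Exit, Try}.
States satisfying AG (¬wait1 → AF ¬wait2): {Wait, Crit, Exit, Try}.
Every state reachable from Wait satisfies ¬wait1 → AF ¬wait2.
Wait ∈ Sat(AG (¬wait1 → AF ¬wait2)).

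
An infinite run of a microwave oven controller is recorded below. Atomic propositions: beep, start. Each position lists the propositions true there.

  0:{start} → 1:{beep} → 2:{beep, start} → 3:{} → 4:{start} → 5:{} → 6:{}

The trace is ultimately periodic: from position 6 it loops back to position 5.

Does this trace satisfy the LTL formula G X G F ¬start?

X G F ¬start holds at every position 0..6, and those are all positions ever visited, so G X G F ¬start holds.

Holds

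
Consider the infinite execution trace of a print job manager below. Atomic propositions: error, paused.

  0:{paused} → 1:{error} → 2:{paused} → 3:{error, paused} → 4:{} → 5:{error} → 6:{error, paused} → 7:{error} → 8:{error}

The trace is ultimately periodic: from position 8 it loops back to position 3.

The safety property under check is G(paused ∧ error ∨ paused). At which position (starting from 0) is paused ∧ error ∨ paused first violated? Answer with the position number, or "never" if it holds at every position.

1

Check paused ∧ error ∨ paused at each position in order: 0 ✓.
At position 1 the labels are {error}, so paused ∧ error ∨ paused is false there. This is the first violation.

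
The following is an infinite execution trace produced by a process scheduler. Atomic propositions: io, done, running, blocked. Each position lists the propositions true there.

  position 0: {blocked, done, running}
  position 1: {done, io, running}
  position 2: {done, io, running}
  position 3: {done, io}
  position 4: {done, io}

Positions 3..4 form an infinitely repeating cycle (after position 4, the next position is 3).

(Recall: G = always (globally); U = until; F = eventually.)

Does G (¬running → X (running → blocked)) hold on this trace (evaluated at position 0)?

¬running → X (running → blocked) holds at every position 0..4, and those are all positions ever visited, so G (¬running → X (running → blocked)) holds.
Positions where ¬running holds: 3, 4.
Check X (running → blocked) at each: 3→ok, 4→ok.

Holds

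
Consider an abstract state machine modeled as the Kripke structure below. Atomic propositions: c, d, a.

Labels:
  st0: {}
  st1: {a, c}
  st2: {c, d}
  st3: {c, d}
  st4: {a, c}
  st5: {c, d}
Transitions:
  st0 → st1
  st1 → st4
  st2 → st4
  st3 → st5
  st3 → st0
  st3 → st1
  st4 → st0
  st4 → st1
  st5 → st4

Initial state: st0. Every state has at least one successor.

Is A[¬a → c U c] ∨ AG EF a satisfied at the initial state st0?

States satisfying ¬a → c: {st1, st2, st3, st4, st5}.
States satisfying c: {st1, st2, st3, st4, st5}.
States satisfying A[¬a → c U c]: {st1, st2, st3, st4, st5}.
States satisfying EF a: {st0, st1, st2, st3, st4, st5}.
States satisfying AG EF a: {st0, st1, st2, st3, st4, st5}.
States satisfying A[¬a → c U c] ∨ AG EF a: {st0, st1, st2, st3, st4, st5}.
st0 ∈ Sat(A[¬a → c U c] ∨ AG EF a).

Satisfied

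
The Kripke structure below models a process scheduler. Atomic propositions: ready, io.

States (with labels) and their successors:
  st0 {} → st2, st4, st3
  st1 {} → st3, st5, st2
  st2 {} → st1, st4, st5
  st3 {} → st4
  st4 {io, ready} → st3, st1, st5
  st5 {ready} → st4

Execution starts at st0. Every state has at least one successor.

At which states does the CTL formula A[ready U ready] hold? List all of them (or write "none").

{st4, st5}

States satisfying ready: {st4, st5}.
States satisfying A[ready U ready]: {st4, st5}.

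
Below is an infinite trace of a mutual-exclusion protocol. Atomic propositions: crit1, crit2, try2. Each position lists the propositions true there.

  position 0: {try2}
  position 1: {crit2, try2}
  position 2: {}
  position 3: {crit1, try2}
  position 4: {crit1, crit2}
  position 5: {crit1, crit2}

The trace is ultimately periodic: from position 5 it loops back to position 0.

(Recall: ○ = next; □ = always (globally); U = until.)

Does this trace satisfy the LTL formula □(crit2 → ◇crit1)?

Yes

crit2 → ◇crit1 holds at every position 0..5, and those are all positions ever visited, so □(crit2 → ◇crit1) holds.
Positions where crit2 holds: 1, 4, 5.
Check ◇crit1 at each: 1→ok, 4→ok, 5→ok.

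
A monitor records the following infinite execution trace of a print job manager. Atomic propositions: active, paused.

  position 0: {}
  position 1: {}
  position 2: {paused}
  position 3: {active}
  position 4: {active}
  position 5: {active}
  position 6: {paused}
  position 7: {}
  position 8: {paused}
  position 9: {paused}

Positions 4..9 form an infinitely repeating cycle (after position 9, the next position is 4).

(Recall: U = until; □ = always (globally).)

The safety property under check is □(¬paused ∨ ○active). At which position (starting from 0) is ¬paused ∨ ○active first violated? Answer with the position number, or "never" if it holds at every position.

Check ¬paused ∨ ○active at each position in order: 0 ✓, 1 ✓, 2 ✓, 3 ✓, 4 ✓, 5 ✓.
At position 6 the labels are {paused} and the next position 7 has {}, so ¬paused ∨ ○active is false there. This is the first violation.

6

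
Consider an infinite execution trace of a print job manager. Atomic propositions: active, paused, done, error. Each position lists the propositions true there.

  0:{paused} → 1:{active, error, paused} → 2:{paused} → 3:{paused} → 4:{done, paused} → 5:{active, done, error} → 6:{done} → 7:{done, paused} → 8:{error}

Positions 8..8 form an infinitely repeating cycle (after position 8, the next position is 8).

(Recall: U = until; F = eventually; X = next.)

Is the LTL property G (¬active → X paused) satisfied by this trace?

Violated

¬active → X paused must hold at every position from 0 onward. It fails at position 4, so G (¬active → X paused) is false.
Positions where ¬active holds: 0, 2, 3, 4, 6, 7, 8.
Check X paused at each: 0→ok, 2→ok, 3→ok, 4→fails, 6→ok, 7→fails, 8→fails.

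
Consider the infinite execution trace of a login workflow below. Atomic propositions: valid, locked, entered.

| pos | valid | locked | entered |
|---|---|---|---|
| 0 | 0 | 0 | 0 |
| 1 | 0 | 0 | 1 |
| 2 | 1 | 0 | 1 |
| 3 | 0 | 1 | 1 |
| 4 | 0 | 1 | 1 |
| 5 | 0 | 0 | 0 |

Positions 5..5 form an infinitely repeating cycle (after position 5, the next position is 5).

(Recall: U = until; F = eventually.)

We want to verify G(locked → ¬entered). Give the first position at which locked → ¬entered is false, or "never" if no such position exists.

3

Check locked → ¬entered at each position in order: 0 ✓, 1 ✓, 2 ✓.
At position 3 the labels are {entered, locked}, so locked → ¬entered is false there. This is the first violation.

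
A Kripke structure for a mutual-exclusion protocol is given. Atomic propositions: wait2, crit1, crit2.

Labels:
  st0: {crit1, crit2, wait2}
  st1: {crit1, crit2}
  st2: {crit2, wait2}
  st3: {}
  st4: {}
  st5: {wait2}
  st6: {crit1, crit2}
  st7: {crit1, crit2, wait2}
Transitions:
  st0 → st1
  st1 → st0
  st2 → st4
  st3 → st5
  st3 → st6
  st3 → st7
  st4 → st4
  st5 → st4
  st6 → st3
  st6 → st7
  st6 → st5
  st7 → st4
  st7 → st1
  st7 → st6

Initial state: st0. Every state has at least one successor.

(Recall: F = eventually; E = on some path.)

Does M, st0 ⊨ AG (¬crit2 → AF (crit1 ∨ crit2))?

Satisfied

States satisfying ¬crit2 → AF (crit1 ∨ crit2): {st0, st1, st2, st6, st7}.
States satisfying AG (¬crit2 → AF (crit1 ∨ crit2)): {st0, st1}.
Every state reachable from st0 satisfies ¬crit2 → AF (crit1 ∨ crit2).
st0 ∈ Sat(AG (¬crit2 → AF (crit1 ∨ crit2))).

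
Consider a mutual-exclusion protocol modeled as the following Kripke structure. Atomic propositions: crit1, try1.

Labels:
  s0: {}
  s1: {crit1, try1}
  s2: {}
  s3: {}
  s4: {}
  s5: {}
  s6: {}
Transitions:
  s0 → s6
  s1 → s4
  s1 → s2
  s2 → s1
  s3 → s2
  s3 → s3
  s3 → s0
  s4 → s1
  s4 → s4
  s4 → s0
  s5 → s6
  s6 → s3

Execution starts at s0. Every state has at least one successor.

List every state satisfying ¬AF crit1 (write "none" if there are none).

{s0, s3, s4, s5, s6}

States satisfying crit1: {s1}.
States satisfying AF crit1: {s1, s2}.
States satisfying ¬AF crit1: {s0, s3, s4, s5, s6}.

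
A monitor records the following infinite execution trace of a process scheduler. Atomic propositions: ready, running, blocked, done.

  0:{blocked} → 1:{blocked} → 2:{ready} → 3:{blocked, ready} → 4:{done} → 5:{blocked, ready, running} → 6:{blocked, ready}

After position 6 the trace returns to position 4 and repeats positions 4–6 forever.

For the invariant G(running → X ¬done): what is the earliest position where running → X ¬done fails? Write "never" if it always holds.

never

running → X ¬done holds at every position 0..6, and those are all the positions the trace ever visits, so the invariant G(running → X ¬done) is never violated.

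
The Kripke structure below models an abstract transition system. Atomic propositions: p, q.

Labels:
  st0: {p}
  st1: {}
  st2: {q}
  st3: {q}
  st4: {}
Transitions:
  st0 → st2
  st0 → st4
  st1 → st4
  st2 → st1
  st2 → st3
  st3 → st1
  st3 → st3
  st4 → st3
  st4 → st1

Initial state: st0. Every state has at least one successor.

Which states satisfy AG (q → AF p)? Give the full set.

none

States satisfying q → AF p: {st0, st1, st4}.
States satisfying AG (q → AF p): ∅.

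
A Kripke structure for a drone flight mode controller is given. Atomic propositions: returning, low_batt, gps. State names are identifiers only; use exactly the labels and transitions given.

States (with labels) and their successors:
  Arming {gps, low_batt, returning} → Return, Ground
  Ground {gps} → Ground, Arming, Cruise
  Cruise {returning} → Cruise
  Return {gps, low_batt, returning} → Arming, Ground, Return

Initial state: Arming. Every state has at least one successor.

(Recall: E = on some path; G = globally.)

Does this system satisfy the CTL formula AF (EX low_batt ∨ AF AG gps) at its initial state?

States satisfying EX low_batt ∨ AF AG gps: {Arming, Ground, Return}.
States satisfying AF (EX low_batt ∨ AF AG gps): {Arming, Ground, Return}.
Arming ∈ Sat(AF (EX low_batt ∨ AF AG gps)).

Yes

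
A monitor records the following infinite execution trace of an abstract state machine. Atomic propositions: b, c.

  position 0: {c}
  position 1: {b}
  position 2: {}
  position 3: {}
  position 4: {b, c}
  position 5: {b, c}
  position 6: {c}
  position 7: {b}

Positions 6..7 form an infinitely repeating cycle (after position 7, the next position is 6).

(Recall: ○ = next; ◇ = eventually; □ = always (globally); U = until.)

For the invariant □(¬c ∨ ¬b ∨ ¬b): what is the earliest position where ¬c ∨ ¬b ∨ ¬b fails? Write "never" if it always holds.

4

Check ¬c ∨ ¬b ∨ ¬b at each position in order: 0 ✓, 1 ✓, 2 ✓, 3 ✓.
At position 4 the labels are {b, c}, so ¬c ∨ ¬b ∨ ¬b is false there. This is the first violation.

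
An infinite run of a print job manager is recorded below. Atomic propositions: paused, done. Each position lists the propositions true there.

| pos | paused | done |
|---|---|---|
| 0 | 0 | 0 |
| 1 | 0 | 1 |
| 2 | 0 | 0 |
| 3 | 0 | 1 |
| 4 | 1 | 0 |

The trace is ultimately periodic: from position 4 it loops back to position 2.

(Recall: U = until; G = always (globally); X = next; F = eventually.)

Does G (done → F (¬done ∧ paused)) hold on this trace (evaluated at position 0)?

Holds

done → F (¬done ∧ paused) holds at every position 0..4, and those are all positions ever visited, so G (done → F (¬done ∧ paused)) holds.
Positions where done holds: 1, 3.
Check F (¬done ∧ paused) at each: 1→ok, 3→ok.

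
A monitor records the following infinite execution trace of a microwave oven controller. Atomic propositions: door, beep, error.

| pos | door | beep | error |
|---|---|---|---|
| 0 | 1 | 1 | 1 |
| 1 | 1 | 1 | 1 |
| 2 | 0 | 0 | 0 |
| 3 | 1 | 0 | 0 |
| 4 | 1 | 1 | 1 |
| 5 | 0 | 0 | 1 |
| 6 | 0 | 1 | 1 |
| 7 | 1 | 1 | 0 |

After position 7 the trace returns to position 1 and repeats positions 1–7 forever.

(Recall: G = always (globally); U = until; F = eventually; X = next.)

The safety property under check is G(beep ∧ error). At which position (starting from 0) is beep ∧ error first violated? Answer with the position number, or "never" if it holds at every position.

Check beep ∧ error at each position in order: 0 ✓, 1 ✓.
At position 2 the labels are {}, so beep ∧ error is false there. This is the first violation.

2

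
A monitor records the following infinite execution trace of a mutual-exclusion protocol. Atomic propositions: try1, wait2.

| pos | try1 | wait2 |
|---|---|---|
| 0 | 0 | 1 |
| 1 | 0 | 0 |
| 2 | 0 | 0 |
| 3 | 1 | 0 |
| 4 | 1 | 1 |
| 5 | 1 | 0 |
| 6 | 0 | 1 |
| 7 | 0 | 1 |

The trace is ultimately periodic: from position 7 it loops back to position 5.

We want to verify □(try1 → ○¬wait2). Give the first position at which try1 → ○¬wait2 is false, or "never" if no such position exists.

Check try1 → ○¬wait2 at each position in order: 0 ✓, 1 ✓, 2 ✓.
At position 3 the labels are {try1} and the next position 4 has {try1, wait2}, so try1 → ○¬wait2 is false there. This is the first violation.

3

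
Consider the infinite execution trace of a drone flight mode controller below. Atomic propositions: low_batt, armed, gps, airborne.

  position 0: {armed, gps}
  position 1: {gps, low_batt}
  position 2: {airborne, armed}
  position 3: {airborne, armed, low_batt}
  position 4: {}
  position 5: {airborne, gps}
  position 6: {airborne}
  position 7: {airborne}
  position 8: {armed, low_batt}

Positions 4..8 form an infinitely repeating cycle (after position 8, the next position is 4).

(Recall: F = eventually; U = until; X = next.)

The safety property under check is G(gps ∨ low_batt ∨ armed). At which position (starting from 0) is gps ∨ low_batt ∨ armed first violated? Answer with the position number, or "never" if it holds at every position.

Check gps ∨ low_batt ∨ armed at each position in order: 0 ✓, 1 ✓, 2 ✓, 3 ✓.
At position 4 the labels are {}, so gps ∨ low_batt ∨ armed is false there. This is the first violation.

4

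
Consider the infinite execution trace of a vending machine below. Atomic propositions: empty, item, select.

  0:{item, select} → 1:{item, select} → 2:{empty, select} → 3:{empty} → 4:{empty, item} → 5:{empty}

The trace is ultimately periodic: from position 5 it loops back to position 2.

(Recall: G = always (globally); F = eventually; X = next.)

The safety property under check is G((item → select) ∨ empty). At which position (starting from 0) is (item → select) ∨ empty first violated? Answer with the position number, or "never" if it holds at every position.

(item → select) ∨ empty holds at every position 0..5, and those are all the positions the trace ever visits, so the invariant G((item → select) ∨ empty) is never violated.

never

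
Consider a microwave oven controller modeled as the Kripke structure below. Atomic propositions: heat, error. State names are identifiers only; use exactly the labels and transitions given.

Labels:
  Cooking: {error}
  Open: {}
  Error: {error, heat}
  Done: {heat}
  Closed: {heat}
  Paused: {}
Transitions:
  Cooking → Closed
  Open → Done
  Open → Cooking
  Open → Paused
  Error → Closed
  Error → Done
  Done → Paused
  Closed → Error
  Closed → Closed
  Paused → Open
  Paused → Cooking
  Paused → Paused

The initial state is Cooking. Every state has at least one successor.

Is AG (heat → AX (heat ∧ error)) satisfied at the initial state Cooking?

Does not hold

States satisfying heat → AX (heat ∧ error): {Cooking, Open, Paused}.
States satisfying AG (heat → AX (heat ∧ error)): ∅.
Closed is reachable from Cooking and violates heat → AX (heat ∧ error), so AG fails at Cooking.
Cooking ∉ Sat(AG (heat → AX (heat ∧ error))).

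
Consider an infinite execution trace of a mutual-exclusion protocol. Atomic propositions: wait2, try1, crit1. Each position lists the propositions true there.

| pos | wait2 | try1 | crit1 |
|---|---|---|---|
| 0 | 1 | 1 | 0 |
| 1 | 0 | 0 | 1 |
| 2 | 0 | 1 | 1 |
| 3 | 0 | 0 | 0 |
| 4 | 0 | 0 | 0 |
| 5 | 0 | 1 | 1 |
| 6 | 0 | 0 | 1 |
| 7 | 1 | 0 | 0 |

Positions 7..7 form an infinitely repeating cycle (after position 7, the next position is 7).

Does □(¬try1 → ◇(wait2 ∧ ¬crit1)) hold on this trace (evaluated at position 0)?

¬try1 → ◇(wait2 ∧ ¬crit1) holds at every position 0..7, and those are all positions ever visited, so □(¬try1 → ◇(wait2 ∧ ¬crit1)) holds.
Positions where ¬try1 holds: 1, 3, 4, 6, 7.
Check ◇(wait2 ∧ ¬crit1) at each: 1→ok, 3→ok, 4→ok, 6→ok, 7→ok.

Yes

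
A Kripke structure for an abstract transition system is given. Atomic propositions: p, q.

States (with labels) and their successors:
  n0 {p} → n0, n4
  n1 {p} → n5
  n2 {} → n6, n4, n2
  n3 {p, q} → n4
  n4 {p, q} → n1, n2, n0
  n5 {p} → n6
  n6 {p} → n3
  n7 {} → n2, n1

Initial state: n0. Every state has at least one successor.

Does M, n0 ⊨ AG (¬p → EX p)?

Yes

States satisfying ¬p → EX p: {n0, n1, n2, n3, n4, n5, n6, n7}.
States satisfying AG (¬p → EX p): {n0, n1, n2, n3, n4, n5, n6, n7}.
Every state reachable from n0 satisfies ¬p → EX p.
n0 ∈ Sat(AG (¬p → EX p)).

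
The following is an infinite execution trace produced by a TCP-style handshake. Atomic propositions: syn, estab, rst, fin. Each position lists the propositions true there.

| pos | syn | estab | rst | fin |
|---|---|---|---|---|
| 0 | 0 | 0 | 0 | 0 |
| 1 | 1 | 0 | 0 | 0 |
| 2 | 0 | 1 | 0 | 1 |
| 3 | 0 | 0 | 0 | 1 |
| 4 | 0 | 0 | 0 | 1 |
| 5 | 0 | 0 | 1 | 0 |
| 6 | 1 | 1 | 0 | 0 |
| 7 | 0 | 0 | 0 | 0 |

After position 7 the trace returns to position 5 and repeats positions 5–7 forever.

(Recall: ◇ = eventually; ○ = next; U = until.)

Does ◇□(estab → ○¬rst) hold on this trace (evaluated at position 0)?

Holds

□(estab → ○¬rst) holds at position 0, which is reachable from 0, so ◇□(estab → ○¬rst) holds.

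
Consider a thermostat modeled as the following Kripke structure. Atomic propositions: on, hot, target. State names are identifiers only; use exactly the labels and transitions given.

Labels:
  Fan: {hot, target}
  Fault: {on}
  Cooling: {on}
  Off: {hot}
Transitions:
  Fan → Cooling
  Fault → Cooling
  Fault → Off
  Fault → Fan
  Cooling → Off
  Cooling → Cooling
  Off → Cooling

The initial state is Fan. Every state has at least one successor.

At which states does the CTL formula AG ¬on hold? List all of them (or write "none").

States satisfying ¬on: {Fan, Off}.
States satisfying AG ¬on: ∅.

none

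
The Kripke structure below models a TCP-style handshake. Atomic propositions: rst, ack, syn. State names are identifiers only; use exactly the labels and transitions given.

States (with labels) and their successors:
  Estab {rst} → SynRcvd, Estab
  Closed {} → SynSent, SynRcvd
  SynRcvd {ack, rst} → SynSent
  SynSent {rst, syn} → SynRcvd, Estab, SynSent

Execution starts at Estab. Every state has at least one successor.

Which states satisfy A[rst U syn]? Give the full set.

{SynRcvd, SynSent}

States satisfying rst: {Estab, SynRcvd, SynSent}.
States satisfying syn: {SynSent}.
States satisfying A[rst U syn]: {SynRcvd, SynSent}.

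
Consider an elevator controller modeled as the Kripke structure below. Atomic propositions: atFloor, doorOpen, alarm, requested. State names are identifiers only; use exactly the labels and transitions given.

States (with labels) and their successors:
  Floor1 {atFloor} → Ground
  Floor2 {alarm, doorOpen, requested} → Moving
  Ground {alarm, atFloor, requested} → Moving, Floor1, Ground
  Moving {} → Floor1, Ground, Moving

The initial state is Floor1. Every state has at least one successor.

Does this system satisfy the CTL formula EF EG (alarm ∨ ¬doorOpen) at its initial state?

States satisfying EG (alarm ∨ ¬doorOpen): {Floor1, Floor2, Ground, Moving}.
States satisfying EF EG (alarm ∨ ¬doorOpen): {Floor1, Floor2, Ground, Moving}.
Some path from Floor1 reaches a state where EG (alarm ∨ ¬doorOpen) holds.
Floor1 ∈ Sat(EF EG (alarm ∨ ¬doorOpen)).

Yes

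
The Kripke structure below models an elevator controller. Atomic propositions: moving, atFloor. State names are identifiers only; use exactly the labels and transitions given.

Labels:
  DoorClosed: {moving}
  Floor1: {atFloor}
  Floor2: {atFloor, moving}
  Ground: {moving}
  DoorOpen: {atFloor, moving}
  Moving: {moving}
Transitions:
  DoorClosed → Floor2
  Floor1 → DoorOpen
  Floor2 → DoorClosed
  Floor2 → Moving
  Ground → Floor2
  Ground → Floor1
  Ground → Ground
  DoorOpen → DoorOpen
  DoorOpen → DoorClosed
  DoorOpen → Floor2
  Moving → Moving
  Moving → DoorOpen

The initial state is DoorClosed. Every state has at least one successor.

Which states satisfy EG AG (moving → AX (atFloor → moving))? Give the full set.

States satisfying AG (moving → AX (atFloor → moving)): {DoorClosed, Floor1, Floor2, DoorOpen, Moving}.
States satisfying EG AG (moving → AX (atFloor → moving)): {DoorClosed, Floor1, Floor2, DoorOpen, Moving}.

{DoorClosed, Floor1, Floor2, DoorOpen, Moving}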